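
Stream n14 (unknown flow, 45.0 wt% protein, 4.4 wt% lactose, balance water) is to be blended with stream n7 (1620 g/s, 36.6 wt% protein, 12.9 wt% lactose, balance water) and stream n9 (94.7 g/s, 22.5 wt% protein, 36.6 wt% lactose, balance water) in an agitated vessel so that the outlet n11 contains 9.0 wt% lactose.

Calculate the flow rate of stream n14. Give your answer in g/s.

1942 g/s

Let n14 be the unknown flow. Total out = 1714.7 + n14.
lactose balance: 243.64 + 0.044·n14 = 0.090·(1714.7 + n14)
(0.044 − 0.090)·n14 = 0.090×1714.7 − 243.64 = -89.317
n14 = -89.317 / -0.046 = 1941.7 g/s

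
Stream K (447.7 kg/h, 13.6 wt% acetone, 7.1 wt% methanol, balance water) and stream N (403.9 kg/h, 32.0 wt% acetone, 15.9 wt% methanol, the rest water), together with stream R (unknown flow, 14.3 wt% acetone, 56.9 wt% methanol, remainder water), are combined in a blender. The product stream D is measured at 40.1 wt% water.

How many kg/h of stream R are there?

1982 kg/h

Let R be the unknown flow. Total out = 851.6 + R.
water balance: 565.46 + 0.288·R = 0.401·(851.6 + R)
(0.288 − 0.401)·R = 0.401×851.6 − 565.46 = -223.97
R = -223.97 / -0.113 = 1982 kg/h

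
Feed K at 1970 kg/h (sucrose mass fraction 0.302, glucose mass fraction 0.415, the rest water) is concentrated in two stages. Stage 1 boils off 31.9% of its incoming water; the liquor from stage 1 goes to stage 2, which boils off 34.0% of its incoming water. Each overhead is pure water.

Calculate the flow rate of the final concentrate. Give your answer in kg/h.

1663 kg/h

water in feed = 1970×0.283 = 557.51 kg/h.
After stage 1: water left = (1−0.319)×557.51 = 379.66; stream total = 1792.2 kg/h.
After stage 2: water left = (1−0.340)×379.66 = 250.58; final concentrate = 1663.1 kg/h.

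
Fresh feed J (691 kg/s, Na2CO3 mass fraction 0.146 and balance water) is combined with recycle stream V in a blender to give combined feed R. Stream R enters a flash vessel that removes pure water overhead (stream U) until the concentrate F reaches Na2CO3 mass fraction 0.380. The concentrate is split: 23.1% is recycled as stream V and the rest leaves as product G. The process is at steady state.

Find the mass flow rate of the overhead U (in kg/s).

425.5 kg/s

Overall Na2CO3 balance (none leaves overhead): Na2CO3 in fresh feed = Na2CO3 in product, i.e. 691×0.146 = (1−0.231)·F·0.380.
F = 100.89/(0.380×0.769) = 345.24 kg/s.
Recycle V = 0.231×345.24 = 79.75 kg/s.
Combined feed R = 691 + 79.75 = 770.75 kg/s.
Overhead U = R − F = 770.75 − 345.24 = 425.51 kg/s.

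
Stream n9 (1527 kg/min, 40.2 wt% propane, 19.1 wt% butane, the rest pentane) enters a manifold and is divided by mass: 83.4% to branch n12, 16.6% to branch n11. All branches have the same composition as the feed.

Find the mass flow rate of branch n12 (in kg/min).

Branch n12 flow = 0.834×1527 = 1273.5 kg/min.

1274 kg/min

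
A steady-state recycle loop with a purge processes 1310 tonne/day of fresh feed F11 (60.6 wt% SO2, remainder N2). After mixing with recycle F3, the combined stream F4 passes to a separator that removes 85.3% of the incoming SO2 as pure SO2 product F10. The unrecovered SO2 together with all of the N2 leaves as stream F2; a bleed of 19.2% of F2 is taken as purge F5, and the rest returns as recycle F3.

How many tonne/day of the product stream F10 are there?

SO2 in F4: m_A = 1310×0.606 + (1−0.192)·(1−0.853)·m_A, so m_A = 793.86/0.8812 = 900.86 tonne/day.
Product F10 = 0.853×900.86 = 768.43 tonne/day.

768.4 tonne/day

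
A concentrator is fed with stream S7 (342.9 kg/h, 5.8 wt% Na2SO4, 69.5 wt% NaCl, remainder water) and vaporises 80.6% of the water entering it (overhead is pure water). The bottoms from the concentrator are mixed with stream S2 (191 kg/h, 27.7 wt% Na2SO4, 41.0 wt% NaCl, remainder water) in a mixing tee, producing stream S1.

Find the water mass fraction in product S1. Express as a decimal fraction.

0.164

Vapour removed = 0.806×0.247×342.9 = 68.265 kg/h; concentrate = 274.63 kg/h.
water reaching the mixer = 16.431 (from concentrate) + 191×0.313 = 76.214 kg/h.
Product flow = 274.63 + 191 = 465.63 kg/h; water fraction = 0.164.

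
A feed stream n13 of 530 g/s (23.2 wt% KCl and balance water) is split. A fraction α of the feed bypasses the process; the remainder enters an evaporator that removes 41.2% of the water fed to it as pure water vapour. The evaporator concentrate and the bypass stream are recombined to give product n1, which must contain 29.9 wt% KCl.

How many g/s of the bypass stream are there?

All 530×0.232 = 122.96 g/s of KCl reaches n1, so n1 = 122.96/0.299 = 411.24 g/s and vapour = 118.76 g/s.
The evaporator receives (1−α)·530 of feed at 0.768 water and removes 0.412 of that water:
0.412×0.768×(1−α)×530 = 118.76
(1−α) = 118.76/167.7 = 0.7082;  α = 0.2918.
Bypass flow = 0.2918×530 = 154.66 g/s.

154.7 g/s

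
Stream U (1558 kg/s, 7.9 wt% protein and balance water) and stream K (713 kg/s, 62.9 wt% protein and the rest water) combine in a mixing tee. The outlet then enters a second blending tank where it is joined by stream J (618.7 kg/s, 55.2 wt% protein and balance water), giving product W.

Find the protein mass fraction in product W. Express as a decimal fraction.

0.3160

Overall, product flow = 2889.7 kg/s.
protein in = 1558×0.079 + 713×0.629 + 618.7×0.552 = 913.08 kg/s.
protein fraction in W = 0.3160.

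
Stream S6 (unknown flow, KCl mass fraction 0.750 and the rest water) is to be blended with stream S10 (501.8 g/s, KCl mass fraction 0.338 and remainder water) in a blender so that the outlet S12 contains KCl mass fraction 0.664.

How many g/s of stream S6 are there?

1902 g/s

Let S6 be the unknown flow. Total out = 501.8 + S6.
KCl balance: 169.61 + 0.750·S6 = 0.664·(501.8 + S6)
(0.750 − 0.664)·S6 = 0.664×501.8 − 169.61 = 163.59
S6 = 163.59 / 0.086 = 1902.2 g/s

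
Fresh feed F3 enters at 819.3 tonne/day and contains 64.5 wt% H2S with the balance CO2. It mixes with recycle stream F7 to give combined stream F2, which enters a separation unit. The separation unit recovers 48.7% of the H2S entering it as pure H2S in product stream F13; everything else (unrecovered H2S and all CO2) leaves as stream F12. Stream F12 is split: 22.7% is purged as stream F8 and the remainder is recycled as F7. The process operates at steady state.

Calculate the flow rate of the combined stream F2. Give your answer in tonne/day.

2157 tonne/day

CO2 enters only via F3 and leaves only via the purge: 819.3×0.355 = 0.227×(CO2 in F12), and the separation unit passes all CO2, so CO2 in F2 = CO2 in F12 = 1281.3 tonne/day.
H2S in F2: m_A = 819.3×0.645 + (1−0.227)·(1−0.487)·m_A, so m_A = 528.45/0.6035 = 875.71 tonne/day.
F2 = 875.71 + 1281.3 = 2157 tonne/day.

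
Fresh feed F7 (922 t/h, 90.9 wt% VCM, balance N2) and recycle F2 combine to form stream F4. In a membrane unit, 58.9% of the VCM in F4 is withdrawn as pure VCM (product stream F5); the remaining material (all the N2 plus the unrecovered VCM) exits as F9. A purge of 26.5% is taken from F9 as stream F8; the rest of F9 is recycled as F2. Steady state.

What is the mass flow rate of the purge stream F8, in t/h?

N2 enters only via F7 and leaves only via the purge: 922×0.091 = 0.265×(N2 in F9), and the membrane unit passes all N2, so N2 in F4 = N2 in F9 = 316.61 t/h.
VCM in F4: m_A = 922×0.909 + (1−0.265)·(1−0.589)·m_A, so m_A = 838.1/0.6979 = 1200.9 t/h.
F9 = (1−0.589)×1200.9 + 316.61 = 810.16 t/h.
Purge F8 = 0.265×810.16 = 214.69 t/h.

214.7 t/h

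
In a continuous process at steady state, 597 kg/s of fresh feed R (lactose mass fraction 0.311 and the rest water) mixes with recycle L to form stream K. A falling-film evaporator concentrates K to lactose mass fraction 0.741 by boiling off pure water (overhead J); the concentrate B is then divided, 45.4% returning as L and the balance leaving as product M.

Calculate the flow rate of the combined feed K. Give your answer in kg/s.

Overall lactose balance (none leaves overhead): lactose in fresh feed = lactose in product, i.e. 597×0.311 = (1−0.454)·B·0.741.
B = 185.67/(0.741×0.546) = 458.91 kg/s.
Recycle L = 0.454×458.91 = 208.34 kg/s.
Combined feed K = 597 + 208.34 = 805.34 kg/s.

805.3 kg/s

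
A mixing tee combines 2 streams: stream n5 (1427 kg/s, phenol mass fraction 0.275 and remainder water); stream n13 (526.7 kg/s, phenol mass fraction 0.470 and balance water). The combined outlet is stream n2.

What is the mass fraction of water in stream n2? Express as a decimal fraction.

0.672

Total flow out = 1427 + 526.7 = 1953.7 kg/s.
water in = 1427×0.725 + 526.7×0.530 = 1313.7 kg/s.
water mass fraction in n2 = 1313.7/1953.7 = 0.672.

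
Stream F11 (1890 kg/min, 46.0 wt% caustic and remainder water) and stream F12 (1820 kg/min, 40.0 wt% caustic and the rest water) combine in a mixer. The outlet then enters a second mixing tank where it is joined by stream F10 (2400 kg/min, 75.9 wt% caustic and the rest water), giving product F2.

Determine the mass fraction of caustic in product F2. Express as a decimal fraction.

Overall, product flow = 6110 kg/min.
caustic in = 1890×0.460 + 1820×0.400 + 2400×0.759 = 3419 kg/min.
caustic fraction in F2 = 0.5596.

0.5596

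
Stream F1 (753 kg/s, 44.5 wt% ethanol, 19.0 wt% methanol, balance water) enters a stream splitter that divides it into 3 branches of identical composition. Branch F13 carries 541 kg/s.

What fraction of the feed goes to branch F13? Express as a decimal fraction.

Fraction to F13 = 541/753 = 0.7185.

0.718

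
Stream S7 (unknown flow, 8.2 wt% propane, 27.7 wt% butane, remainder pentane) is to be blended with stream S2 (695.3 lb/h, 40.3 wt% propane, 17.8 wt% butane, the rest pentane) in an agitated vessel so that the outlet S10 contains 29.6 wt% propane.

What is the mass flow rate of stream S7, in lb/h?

Let S7 be the unknown flow. Total out = 695.3 + S7.
propane balance: 280.21 + 0.082·S7 = 0.296·(695.3 + S7)
(0.082 − 0.296)·S7 = 0.296×695.3 − 280.21 = -74.397
S7 = -74.397 / -0.214 = 347.65 lb/h

347.7 lb/h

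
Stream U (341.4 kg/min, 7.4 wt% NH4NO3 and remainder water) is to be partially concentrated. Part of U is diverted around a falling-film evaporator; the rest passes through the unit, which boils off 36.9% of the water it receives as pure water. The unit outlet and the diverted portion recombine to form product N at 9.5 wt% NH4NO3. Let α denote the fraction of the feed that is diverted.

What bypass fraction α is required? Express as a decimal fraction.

All 341.4×0.074 = 25.264 kg/min of NH4NO3 reaches N, so N = 25.264/0.095 = 265.93 kg/min and vapour = 75.467 kg/min.
The evaporator receives (1−α)·341.4 of feed at 0.926 water and removes 0.369 of that water:
0.369×0.926×(1−α)×341.4 = 75.467
(1−α) = 75.467/116.65 = 0.6469;  α = 0.3531.

0.353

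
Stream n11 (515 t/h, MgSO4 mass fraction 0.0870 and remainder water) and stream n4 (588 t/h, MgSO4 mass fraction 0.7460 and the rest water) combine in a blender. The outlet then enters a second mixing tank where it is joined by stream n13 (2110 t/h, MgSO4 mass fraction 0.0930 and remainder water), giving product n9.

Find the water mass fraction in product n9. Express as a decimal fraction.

Overall, product flow = 3213 t/h.
water in = 515×0.913 + 588×0.254 + 2110×0.907 = 2533.3 t/h.
water fraction in n9 = 0.7885.

0.7885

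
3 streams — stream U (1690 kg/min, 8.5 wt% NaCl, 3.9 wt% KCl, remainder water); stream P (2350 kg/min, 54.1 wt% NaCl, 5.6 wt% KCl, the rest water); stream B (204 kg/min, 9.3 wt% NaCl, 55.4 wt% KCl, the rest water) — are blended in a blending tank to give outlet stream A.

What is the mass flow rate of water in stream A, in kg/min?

2500 kg/min

water out = water in = 1690×0.876 + 2350×0.403 + 204×0.353 = 2499.5 kg/min.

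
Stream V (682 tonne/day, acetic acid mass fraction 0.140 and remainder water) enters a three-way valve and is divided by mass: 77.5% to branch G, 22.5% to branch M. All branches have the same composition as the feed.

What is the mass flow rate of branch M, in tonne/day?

Branch M flow = 0.225×682 = 153.45 tonne/day.

153.5 tonne/day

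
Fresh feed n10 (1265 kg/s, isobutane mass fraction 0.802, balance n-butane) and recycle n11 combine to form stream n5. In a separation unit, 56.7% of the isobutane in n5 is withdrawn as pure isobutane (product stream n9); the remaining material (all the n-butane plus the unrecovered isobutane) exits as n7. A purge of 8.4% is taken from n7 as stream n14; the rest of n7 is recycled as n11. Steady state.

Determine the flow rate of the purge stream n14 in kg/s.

311.6 kg/s

n-butane enters only via n10 and leaves only via the purge: 1265×0.198 = 0.084×(n-butane in n7), and the separation unit passes all n-butane, so n-butane in n5 = n-butane in n7 = 2981.8 kg/s.
isobutane in n5: m_A = 1265×0.802 + (1−0.084)·(1−0.567)·m_A, so m_A = 1014.5/0.6034 = 1681.4 kg/s.
n7 = (1−0.567)×1681.4 + 2981.8 = 3709.8 kg/s.
Purge n14 = 0.084×3709.8 = 311.63 kg/s.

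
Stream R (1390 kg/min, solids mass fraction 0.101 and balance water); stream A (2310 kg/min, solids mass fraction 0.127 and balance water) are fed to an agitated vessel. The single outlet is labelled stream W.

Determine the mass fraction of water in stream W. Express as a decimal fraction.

Total flow out = 1390 + 2310 = 3700 kg/min.
water in = 1390×0.899 + 2310×0.873 = 3266.2 kg/min.
water mass fraction in W = 3266.2/3700 = 0.883.

0.883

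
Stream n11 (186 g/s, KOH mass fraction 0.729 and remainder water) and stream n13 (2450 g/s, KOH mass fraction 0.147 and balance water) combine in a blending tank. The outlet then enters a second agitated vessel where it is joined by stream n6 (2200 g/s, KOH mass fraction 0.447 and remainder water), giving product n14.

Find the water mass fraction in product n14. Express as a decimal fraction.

Overall, product flow = 4836 g/s.
water in = 186×0.271 + 2450×0.853 + 2200×0.553 = 3356.9 g/s.
water fraction in n14 = 0.694.

0.694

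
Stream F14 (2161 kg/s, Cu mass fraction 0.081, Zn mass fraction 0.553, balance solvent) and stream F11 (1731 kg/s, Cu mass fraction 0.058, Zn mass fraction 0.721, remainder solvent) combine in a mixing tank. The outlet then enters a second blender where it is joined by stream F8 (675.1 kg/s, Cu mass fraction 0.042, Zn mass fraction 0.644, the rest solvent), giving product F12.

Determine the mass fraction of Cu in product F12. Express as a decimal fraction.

Overall, product flow = 4567.1 kg/s.
Cu in = 2161×0.081 + 1731×0.058 + 675.1×0.042 = 303.79 kg/s.
Cu fraction in F12 = 0.067.

0.067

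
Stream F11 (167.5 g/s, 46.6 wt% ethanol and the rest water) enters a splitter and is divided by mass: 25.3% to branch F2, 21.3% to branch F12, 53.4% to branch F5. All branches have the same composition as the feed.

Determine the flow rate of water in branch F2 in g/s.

Branch F2 total = 0.253×167.5 = 42.377 g/s.
water in F2 = 0.534×42.377 = 22.63 g/s.

22.63 g/s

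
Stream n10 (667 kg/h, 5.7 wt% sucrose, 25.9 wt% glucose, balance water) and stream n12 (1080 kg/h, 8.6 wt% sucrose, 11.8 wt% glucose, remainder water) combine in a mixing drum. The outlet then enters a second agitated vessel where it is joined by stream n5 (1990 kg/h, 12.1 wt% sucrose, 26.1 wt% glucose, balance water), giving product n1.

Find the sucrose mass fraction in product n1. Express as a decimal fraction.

0.099

Overall, product flow = 3737 kg/h.
sucrose in = 667×0.057 + 1080×0.086 + 1990×0.121 = 371.69 kg/h.
sucrose fraction in n1 = 0.099.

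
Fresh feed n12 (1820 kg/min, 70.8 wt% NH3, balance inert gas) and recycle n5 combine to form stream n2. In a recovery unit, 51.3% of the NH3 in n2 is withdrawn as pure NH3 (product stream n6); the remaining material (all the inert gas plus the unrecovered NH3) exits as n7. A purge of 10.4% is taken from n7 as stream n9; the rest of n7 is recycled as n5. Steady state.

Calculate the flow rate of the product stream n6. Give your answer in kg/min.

NH3 in n2: m_A = 1820×0.708 + (1−0.104)·(1−0.513)·m_A, so m_A = 1288.6/0.5636 = 2286.1 kg/min.
Product n6 = 0.513×2286.1 = 1172.8 kg/min.

1173 kg/min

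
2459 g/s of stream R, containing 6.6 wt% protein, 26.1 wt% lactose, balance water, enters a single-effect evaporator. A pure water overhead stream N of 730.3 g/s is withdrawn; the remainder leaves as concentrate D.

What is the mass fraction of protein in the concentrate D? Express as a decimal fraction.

protein is not removed: 2459×0.066 = 162.29 g/s of protein enters D.
Concentrate = 2459 − 730.3 = 1728.7 g/s.
Mass fraction = 162.29/1728.7 = 0.0939.

0.0939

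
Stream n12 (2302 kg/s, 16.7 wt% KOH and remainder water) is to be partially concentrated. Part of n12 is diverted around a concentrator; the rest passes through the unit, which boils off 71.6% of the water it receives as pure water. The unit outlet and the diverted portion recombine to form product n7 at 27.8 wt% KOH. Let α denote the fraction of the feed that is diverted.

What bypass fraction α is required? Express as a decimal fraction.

0.331

All 2302×0.167 = 384.43 kg/s of KOH reaches n7, so n7 = 384.43/0.278 = 1382.9 kg/s and vapour = 919.14 kg/s.
The evaporator receives (1−α)·2302 of feed at 0.833 water and removes 0.716 of that water:
0.716×0.833×(1−α)×2302 = 919.14
(1−α) = 919.14/1373 = 0.6695;  α = 0.3305.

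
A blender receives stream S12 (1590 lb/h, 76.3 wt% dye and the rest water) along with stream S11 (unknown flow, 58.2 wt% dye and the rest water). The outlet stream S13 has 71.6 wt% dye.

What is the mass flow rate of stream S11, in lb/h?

Let S11 be the unknown flow. Total out = 1590 + S11.
dye balance: 1213.2 + 0.582·S11 = 0.716·(1590 + S11)
(0.582 − 0.716)·S11 = 0.716×1590 − 1213.2 = -74.73
S11 = -74.73 / -0.134 = 557.69 lb/h

557.7 lb/h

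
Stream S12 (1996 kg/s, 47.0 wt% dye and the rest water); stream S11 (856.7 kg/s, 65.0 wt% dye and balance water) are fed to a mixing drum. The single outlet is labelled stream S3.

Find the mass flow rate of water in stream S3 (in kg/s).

1358 kg/s

water out = water in = 1996×0.530 + 856.7×0.350 = 1357.7 kg/s.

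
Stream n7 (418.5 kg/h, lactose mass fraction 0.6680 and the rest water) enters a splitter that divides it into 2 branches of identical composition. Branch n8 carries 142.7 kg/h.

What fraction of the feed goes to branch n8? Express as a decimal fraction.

0.341

Fraction to n8 = 142.7/418.5 = 0.3410.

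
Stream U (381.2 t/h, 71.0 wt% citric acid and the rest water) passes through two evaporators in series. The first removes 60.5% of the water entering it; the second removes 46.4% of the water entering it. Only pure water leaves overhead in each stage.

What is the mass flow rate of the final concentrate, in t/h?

294.1 t/h

water in feed = 381.2×0.290 = 110.55 t/h.
After stage 1: water left = (1−0.605)×110.55 = 43.666; stream total = 314.32 t/h.
After stage 2: water left = (1−0.464)×43.666 = 23.405; final concentrate = 294.06 t/h.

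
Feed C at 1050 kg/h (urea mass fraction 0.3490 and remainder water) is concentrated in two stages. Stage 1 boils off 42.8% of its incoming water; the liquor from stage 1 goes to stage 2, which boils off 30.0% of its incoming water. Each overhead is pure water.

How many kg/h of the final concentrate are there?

water in feed = 1050×0.651 = 683.55 kg/h.
After stage 1: water left = (1−0.428)×683.55 = 390.99; stream total = 757.44 kg/h.
After stage 2: water left = (1−0.300)×390.99 = 273.69; final concentrate = 640.14 kg/h.

640.1 kg/h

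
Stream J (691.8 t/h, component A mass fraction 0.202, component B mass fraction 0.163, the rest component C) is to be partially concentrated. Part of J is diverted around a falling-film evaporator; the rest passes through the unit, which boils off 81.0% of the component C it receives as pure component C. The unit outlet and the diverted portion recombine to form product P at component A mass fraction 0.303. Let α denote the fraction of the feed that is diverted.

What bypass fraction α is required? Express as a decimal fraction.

0.352

All 691.8×0.202 = 139.74 t/h of component A reaches P, so P = 139.74/0.303 = 461.2 t/h and vapour = 230.6 t/h.
The evaporator receives (1−α)·691.8 of feed at 0.635 component C and removes 0.810 of that component C:
0.810×0.635×(1−α)×691.8 = 230.6
(1−α) = 230.6/355.83 = 0.6481;  α = 0.3519.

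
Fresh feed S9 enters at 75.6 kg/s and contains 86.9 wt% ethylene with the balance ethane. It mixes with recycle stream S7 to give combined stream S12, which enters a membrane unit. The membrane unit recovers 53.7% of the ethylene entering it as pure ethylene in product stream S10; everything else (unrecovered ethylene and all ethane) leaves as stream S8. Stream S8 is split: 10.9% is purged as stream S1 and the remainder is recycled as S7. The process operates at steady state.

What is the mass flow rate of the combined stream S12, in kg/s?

202.7 kg/s

ethane enters only via S9 and leaves only via the purge: 75.6×0.131 = 0.109×(ethane in S8), and the membrane unit passes all ethane, so ethane in S12 = ethane in S8 = 90.859 kg/s.
ethylene in S12: m_A = 75.6×0.869 + (1−0.109)·(1−0.537)·m_A, so m_A = 65.696/0.5875 = 111.83 kg/s.
S12 = 111.83 + 90.859 = 202.69 kg/s.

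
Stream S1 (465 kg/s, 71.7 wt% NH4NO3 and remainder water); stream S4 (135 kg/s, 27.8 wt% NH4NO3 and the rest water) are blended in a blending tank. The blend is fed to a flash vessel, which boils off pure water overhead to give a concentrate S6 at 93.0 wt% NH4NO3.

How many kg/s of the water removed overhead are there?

NH4NO3 entering = 465×0.717 + 135×0.278 = 370.93 kg/s.
All NH4NO3 reports to S6, so S6 = 370.93/0.930 = 398.85 kg/s.
Total feed = 600 kg/s; overhead = 600 − 398.85 = 201.15 kg/s.

201.1 kg/s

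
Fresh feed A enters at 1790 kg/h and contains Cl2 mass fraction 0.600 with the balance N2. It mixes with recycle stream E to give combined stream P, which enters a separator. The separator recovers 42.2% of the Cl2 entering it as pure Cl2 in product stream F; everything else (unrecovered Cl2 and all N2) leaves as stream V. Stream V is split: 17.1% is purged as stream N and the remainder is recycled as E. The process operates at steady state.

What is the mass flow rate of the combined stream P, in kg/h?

6249 kg/h

N2 enters only via A and leaves only via the purge: 1790×0.400 = 0.171×(N2 in V), and the separator passes all N2, so N2 in P = N2 in V = 4187.1 kg/h.
Cl2 in P: m_A = 1790×0.600 + (1−0.171)·(1−0.422)·m_A, so m_A = 1074/0.5208 = 2062.1 kg/h.
P = 2062.1 + 4187.1 = 6249.2 kg/h.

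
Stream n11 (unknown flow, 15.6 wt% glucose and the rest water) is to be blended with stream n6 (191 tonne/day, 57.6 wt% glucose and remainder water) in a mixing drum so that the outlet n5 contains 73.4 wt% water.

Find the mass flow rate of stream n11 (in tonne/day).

Let n11 be the unknown flow. Total out = 191 + n11.
water balance: 80.984 + 0.844·n11 = 0.734·(191 + n11)
(0.844 − 0.734)·n11 = 0.734×191 − 80.984 = 59.21
n11 = 59.21 / 0.110 = 538.27 tonne/day

538.3 tonne/day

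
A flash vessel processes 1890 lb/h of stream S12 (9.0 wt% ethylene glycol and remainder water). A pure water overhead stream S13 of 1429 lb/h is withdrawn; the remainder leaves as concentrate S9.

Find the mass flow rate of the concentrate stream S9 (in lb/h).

Concentrate = 1890 − 1429 = 461 lb/h.

461 lb/h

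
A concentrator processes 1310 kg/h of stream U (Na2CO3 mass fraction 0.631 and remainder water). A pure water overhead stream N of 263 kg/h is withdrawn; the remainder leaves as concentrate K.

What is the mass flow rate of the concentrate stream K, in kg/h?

Concentrate = 1310 − 263 = 1047 kg/h.

1047 kg/h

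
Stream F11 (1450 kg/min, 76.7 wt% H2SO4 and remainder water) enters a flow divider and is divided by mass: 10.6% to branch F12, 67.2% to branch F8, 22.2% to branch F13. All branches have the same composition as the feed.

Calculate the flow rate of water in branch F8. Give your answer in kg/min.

Branch F8 total = 0.672×1450 = 974.4 kg/min.
water in F8 = 0.233×974.4 = 227.04 kg/min.

227 kg/min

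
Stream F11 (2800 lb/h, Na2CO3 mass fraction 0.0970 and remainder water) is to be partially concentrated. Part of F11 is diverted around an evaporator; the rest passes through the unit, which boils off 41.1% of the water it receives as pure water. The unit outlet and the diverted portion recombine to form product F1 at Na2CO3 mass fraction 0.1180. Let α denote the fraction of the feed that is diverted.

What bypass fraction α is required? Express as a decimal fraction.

All 2800×0.097 = 271.6 lb/h of Na2CO3 reaches F1, so F1 = 271.6/0.118 = 2301.7 lb/h and vapour = 498.31 lb/h.
The evaporator receives (1−α)·2800 of feed at 0.903 water and removes 0.411 of that water:
0.411×0.903×(1−α)×2800 = 498.31
(1−α) = 498.31/1039.2 = 0.4795;  α = 0.5205.

0.520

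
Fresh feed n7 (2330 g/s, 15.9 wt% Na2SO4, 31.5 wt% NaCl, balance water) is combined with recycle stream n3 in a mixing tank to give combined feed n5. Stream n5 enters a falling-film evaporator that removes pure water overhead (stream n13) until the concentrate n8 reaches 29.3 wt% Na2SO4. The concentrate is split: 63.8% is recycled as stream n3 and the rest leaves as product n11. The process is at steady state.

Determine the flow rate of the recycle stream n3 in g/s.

Overall Na2SO4 balance (none leaves overhead): Na2SO4 in fresh feed = Na2SO4 in product, i.e. 2330×0.159 = (1−0.638)·n8·0.293.
n8 = 370.47/(0.293×0.362) = 3492.8 g/s.
Recycle n3 = 0.638×3492.8 = 2228.4 g/s.

2228 g/s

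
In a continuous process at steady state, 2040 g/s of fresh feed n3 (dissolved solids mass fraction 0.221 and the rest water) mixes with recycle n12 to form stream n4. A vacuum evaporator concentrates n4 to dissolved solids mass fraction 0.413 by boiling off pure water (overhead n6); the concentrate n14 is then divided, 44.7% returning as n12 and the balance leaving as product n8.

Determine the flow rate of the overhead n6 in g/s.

948.4 g/s

Overall dissolved solids balance (none leaves overhead): dissolved solids in fresh feed = dissolved solids in product, i.e. 2040×0.221 = (1−0.447)·n14·0.413.
n14 = 450.84/(0.413×0.553) = 1974 g/s.
Recycle n12 = 0.447×1974 = 882.38 g/s.
Combined feed n4 = 2040 + 882.38 = 2922.4 g/s.
Overhead n6 = n4 − n14 = 2922.4 − 1974 = 948.38 g/s.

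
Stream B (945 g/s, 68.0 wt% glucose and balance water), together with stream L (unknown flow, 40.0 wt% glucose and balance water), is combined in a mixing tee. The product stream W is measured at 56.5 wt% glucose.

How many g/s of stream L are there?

Let L be the unknown flow. Total out = 945 + L.
glucose balance: 642.6 + 0.400·L = 0.565·(945 + L)
(0.400 − 0.565)·L = 0.565×945 − 642.6 = -108.68
L = -108.68 / -0.165 = 658.64 g/s

658.6 g/s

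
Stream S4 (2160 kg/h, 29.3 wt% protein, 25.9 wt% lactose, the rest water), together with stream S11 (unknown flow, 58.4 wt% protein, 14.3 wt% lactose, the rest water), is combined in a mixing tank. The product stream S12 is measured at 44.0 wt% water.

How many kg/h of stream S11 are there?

103.5 kg/h

Let S11 be the unknown flow. Total out = 2160 + S11.
water balance: 967.68 + 0.273·S11 = 0.440·(2160 + S11)
(0.273 − 0.440)·S11 = 0.440×2160 − 967.68 = -17.28
S11 = -17.28 / -0.167 = 103.47 kg/h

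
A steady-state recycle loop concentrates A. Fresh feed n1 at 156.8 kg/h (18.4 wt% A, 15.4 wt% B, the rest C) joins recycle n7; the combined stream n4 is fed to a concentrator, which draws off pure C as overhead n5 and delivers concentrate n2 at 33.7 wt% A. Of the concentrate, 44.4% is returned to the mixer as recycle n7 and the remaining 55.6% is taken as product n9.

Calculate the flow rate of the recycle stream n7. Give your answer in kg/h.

Overall A balance (none leaves overhead): A in fresh feed = A in product, i.e. 156.8×0.184 = (1−0.444)·n2·0.337.
n2 = 28.851/(0.337×0.556) = 153.98 kg/h.
Recycle n7 = 0.444×153.98 = 68.366 kg/h.

68.37 kg/h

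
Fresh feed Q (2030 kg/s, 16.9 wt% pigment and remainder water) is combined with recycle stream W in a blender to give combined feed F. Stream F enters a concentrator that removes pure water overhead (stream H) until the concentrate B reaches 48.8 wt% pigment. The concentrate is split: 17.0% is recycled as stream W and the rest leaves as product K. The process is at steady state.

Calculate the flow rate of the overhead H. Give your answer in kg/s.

1327 kg/s

Overall pigment balance (none leaves overhead): pigment in fresh feed = pigment in product, i.e. 2030×0.169 = (1−0.170)·B·0.488.
B = 343.07/(0.488×0.830) = 847 kg/s.
Recycle W = 0.170×847 = 143.99 kg/s.
Combined feed F = 2030 + 143.99 = 2174 kg/s.
Overhead H = F − B = 2174 − 847 = 1327 kg/s.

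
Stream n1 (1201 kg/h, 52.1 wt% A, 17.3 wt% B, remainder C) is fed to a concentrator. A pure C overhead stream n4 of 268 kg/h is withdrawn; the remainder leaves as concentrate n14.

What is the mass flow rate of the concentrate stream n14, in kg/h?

Concentrate = 1201 − 268 = 933 kg/h.

933 kg/h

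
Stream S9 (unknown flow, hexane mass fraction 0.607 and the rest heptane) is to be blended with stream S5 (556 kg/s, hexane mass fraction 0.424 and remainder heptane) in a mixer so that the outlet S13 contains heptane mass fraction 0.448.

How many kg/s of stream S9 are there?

Let S9 be the unknown flow. Total out = 556 + S9.
heptane balance: 320.26 + 0.393·S9 = 0.448·(556 + S9)
(0.393 − 0.448)·S9 = 0.448×556 − 320.26 = -71.168
S9 = -71.168 / -0.055 = 1294 kg/s

1294 kg/s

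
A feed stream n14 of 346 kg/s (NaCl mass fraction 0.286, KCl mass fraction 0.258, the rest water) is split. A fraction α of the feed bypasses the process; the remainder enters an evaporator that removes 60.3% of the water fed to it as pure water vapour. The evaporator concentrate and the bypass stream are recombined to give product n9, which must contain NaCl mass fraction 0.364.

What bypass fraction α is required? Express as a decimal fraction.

All 346×0.286 = 98.956 kg/s of NaCl reaches n9, so n9 = 98.956/0.364 = 271.86 kg/s and vapour = 74.143 kg/s.
The evaporator receives (1−α)·346 of feed at 0.456 water and removes 0.603 of that water:
0.603×0.456×(1−α)×346 = 74.143
(1−α) = 74.143/95.139 = 0.7793;  α = 0.2207.

0.221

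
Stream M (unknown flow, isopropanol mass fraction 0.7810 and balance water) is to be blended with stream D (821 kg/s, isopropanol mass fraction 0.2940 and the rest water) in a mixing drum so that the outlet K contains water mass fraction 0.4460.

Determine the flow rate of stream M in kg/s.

940.4 kg/s

Let M be the unknown flow. Total out = 821 + M.
water balance: 579.63 + 0.219·M = 0.446·(821 + M)
(0.219 − 0.446)·M = 0.446×821 − 579.63 = -213.46
M = -213.46 / -0.227 = 940.35 kg/s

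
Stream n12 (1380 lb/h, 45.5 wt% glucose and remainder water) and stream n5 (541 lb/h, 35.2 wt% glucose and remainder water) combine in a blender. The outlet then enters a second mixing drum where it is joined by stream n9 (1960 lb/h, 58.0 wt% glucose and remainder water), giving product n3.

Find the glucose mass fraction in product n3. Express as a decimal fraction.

0.5038

Overall, product flow = 3881 lb/h.
glucose in = 1380×0.455 + 541×0.352 + 1960×0.580 = 1955.1 lb/h.
glucose fraction in n3 = 0.5038.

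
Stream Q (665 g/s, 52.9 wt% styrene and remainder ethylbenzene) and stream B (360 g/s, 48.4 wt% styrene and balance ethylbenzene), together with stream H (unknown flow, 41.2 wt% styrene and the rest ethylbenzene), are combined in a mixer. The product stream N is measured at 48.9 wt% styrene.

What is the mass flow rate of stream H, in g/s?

322.1 g/s

Let H be the unknown flow. Total out = 1025 + H.
styrene balance: 526.03 + 0.412·H = 0.489·(1025 + H)
(0.412 − 0.489)·H = 0.489×1025 − 526.03 = -24.8
H = -24.8 / -0.077 = 322.08 g/s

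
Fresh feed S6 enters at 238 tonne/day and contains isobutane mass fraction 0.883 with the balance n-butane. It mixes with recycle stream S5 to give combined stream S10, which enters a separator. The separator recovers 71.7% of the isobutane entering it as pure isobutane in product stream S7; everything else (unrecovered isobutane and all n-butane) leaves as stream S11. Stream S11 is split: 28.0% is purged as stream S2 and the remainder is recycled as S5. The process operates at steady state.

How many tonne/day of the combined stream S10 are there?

n-butane enters only via S6 and leaves only via the purge: 238×0.117 = 0.280×(n-butane in S11), and the separator passes all n-butane, so n-butane in S10 = n-butane in S11 = 99.45 tonne/day.
isobutane in S10: m_A = 238×0.883 + (1−0.280)·(1−0.717)·m_A, so m_A = 210.15/0.7962 = 263.93 tonne/day.
S10 = 263.93 + 99.45 = 363.38 tonne/day.

363.4 tonne/day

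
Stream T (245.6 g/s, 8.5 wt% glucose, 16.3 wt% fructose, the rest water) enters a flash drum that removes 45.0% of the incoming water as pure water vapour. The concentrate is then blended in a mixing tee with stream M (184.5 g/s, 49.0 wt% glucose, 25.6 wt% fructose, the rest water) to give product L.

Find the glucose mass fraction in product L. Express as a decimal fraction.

0.3207

Vapour removed = 0.450×0.752×245.6 = 83.111 g/s; concentrate = 162.49 g/s.
glucose reaching the mixer = 20.876 (from concentrate) + 184.5×0.490 = 111.28 g/s.
Product flow = 162.49 + 184.5 = 346.99 g/s; glucose fraction = 0.3207.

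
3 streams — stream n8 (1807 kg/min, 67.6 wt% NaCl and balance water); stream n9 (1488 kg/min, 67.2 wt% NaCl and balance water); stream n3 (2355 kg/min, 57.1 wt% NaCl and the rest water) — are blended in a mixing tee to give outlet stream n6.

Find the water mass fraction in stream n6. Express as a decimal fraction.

0.369

Total flow out = 1807 + 1488 + 2355 = 5650 kg/min.
water in = 1807×0.324 + 1488×0.328 + 2355×0.429 = 2083.8 kg/min.
water mass fraction in n6 = 2083.8/5650 = 0.369.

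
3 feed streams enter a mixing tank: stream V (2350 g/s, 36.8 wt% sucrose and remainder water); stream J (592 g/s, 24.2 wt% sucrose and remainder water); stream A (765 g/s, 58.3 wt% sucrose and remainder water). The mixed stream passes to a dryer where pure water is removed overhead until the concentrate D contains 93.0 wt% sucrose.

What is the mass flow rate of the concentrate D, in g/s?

1564 g/s

sucrose entering = 2350×0.368 + 592×0.242 + 765×0.583 = 1454.1 g/s.
All sucrose reports to D, so D = 1454.1/0.930 = 1563.5 g/s.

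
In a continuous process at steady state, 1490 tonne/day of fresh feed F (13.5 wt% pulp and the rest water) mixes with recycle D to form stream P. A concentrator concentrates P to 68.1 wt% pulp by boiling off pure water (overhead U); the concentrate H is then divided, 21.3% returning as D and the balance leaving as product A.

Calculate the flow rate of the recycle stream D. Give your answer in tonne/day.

Overall pulp balance (none leaves overhead): pulp in fresh feed = pulp in product, i.e. 1490×0.135 = (1−0.213)·H·0.681.
H = 201.15/(0.681×0.787) = 375.32 tonne/day.
Recycle D = 0.213×375.32 = 79.943 tonne/day.

79.94 tonne/day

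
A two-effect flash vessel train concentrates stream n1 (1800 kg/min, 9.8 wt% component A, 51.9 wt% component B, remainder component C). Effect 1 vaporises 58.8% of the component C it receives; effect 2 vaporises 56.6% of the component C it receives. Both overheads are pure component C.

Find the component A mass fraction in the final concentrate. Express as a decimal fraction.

0.1430

component C in feed = 1800×0.383 = 689.4 kg/min.
After stage 1: component C left = (1−0.588)×689.4 = 284.03; stream total = 1394.6 kg/min.
After stage 2: component C left = (1−0.566)×284.03 = 123.27; final concentrate = 1233.9 kg/min.
component A fraction = 176.4/1233.9 = 0.1430.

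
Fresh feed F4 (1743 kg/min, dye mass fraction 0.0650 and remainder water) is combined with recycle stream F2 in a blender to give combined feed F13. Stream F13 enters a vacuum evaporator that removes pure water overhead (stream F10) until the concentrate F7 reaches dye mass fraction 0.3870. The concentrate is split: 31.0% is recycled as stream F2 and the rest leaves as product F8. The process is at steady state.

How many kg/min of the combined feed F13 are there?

Overall dye balance (none leaves overhead): dye in fresh feed = dye in product, i.e. 1743×0.065 = (1−0.310)·F7·0.387.
F7 = 113.3/(0.387×0.690) = 424.28 kg/min.
Recycle F2 = 0.310×424.28 = 131.53 kg/min.
Combined feed F13 = 1743 + 131.53 = 1874.5 kg/min.

1875 kg/min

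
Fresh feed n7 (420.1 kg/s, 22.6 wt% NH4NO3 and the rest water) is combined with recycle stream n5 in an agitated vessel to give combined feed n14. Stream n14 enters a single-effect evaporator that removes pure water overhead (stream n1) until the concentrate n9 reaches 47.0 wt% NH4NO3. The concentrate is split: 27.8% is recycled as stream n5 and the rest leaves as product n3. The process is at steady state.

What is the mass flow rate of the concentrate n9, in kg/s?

279.8 kg/s

Overall NH4NO3 balance (none leaves overhead): NH4NO3 in fresh feed = NH4NO3 in product, i.e. 420.1×0.226 = (1−0.278)·n9·0.470.
n9 = 94.943/(0.470×0.722) = 279.79 kg/s.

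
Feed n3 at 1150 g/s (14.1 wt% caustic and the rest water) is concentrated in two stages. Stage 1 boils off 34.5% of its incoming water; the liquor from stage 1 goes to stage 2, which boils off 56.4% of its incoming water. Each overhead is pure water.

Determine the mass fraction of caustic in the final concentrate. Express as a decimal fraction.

0.3650

water in feed = 1150×0.859 = 987.85 g/s.
After stage 1: water left = (1−0.345)×987.85 = 647.04; stream total = 809.19 g/s.
After stage 2: water left = (1−0.564)×647.04 = 282.11; final concentrate = 444.26 g/s.
caustic fraction = 162.15/444.26 = 0.3650.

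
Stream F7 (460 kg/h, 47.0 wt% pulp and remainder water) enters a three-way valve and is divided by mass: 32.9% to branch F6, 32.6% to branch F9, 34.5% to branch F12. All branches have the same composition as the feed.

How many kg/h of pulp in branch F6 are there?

Branch F6 total = 0.329×460 = 151.34 kg/h.
pulp in F6 = 0.470×151.34 = 71.13 kg/h.

71.13 kg/h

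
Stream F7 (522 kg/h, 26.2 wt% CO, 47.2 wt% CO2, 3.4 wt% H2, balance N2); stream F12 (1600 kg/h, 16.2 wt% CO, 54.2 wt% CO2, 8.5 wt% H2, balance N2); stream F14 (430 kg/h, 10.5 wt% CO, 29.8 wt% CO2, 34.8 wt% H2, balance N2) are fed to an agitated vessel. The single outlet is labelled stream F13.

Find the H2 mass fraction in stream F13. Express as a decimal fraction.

Total flow out = 522 + 1600 + 430 = 2552 kg/h.
H2 in = 522×0.034 + 1600×0.085 + 430×0.348 = 303.39 kg/h.
H2 mass fraction in F13 = 303.39/2552 = 0.119.

0.119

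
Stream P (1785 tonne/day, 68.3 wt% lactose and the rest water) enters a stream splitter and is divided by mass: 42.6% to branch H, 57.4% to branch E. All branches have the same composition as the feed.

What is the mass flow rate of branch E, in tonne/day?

Branch E flow = 0.574×1785 = 1024.6 tonne/day.

1025 tonne/day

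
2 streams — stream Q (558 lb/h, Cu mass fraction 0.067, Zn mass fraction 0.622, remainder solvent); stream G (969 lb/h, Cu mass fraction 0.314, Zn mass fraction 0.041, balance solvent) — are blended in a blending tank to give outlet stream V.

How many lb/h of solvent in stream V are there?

solvent out = solvent in = 558×0.311 + 969×0.645 = 798.54 lb/h.

798.5 lb/h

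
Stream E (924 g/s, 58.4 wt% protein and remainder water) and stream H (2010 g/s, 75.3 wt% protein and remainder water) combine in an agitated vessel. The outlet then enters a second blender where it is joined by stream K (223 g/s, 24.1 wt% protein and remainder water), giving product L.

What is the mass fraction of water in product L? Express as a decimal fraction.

0.3326

Overall, product flow = 3157 g/s.
water in = 924×0.416 + 2010×0.247 + 223×0.759 = 1050.1 g/s.
water fraction in L = 0.3326.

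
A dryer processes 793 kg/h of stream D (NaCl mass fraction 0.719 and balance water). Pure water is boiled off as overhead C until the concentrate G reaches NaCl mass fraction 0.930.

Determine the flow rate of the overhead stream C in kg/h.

179.9 kg/h

NaCl is conserved: 793×0.719 = 570.17 kg/h all reports to the concentrate.
Concentrate = 570.17/(target fraction) = 613.08 kg/h.
Overhead = 793 − 613.08 = 179.92 kg/h.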